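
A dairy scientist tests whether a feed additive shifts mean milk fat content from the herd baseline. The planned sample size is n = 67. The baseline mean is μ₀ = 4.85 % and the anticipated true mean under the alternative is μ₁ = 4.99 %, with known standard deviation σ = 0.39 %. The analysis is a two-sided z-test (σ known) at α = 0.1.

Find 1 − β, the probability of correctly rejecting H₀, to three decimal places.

Standardized effect: d = |μ₁ − μ₀| / σ = |4.99 − 4.85| / 0.39 = 0.3590
Noncentrality parameter: δ = d·√n = 0.3590 × √67 = 2.9383
Critical value for a two-sided test at α = 0.1: z_{α/2} = 1.645.
Power = Φ(δ − 1.645) + Φ(−δ − 1.645) = Φ(1.293) + Φ(-4.583) = 0.9021 + 0.0000 = 0.9021.

Power ≈ 0.902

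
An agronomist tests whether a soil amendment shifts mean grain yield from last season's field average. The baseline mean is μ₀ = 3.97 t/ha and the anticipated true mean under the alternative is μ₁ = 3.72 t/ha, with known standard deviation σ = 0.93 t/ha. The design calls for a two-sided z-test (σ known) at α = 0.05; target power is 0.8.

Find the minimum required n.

Standardized effect: d = |μ₁ − μ₀| / σ = |3.72 − 3.97| / 0.93 = 0.2688
Set Φ(δ − 1.960) = 0.8; then δ − 1.960 = Φ⁻¹(0.8) = 0.842, giving δ = 2.802.
(Ignoring the negligible lower-tail rejection probability gives the usual closed-form inversion.)
δ = d·√n ⇒ n = (δ/d)² = (2.802 / 0.2688)² = 108.62.
Round up to the next whole unit.

n = 109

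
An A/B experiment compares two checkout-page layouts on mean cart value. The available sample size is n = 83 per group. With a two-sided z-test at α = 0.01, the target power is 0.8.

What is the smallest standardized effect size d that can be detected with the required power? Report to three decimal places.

d ≈ 0.530

Required noncentrality: δ = z_{0.005} + z_{0.20} = 2.576 + 0.842 = 3.417.
(The second rejection-region term Φ(−δ − z_{α/2}) is negligible and dropped.)
δ = d·√(n/2) ⇒ d = δ/√(n/2) = 3.417/√(83/2) = 0.5305.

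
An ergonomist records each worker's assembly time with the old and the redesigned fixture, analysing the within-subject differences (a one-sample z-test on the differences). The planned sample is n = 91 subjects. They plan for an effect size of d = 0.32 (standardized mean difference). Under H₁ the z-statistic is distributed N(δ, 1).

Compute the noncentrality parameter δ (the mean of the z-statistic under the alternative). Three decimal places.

The noncentrality parameter scales effect size by the design's sample-size factor: δ = d·√n = 0.32 × √91 = 3.0526

δ ≈ 3.053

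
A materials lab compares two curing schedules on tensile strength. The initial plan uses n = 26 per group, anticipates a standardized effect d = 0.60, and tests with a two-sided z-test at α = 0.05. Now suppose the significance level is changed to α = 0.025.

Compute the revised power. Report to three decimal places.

Power ≈ 0.469

δ = d·√(n/2) = 0.60 × √(26/2) = 2.1633 (unchanged). New critical value: z_{0.0125} = 2.241.
Revised power = Φ(δ − 2.241) + Φ(−δ − 2.241) = Φ(-0.078) + Φ(-4.405) = 0.4689 + 0.0000 = 0.4689.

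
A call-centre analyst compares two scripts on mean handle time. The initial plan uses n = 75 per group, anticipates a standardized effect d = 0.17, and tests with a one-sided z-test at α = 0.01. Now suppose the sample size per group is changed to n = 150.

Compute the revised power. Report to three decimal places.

With n = 150 per group: δ = d·√(n/2) = 0.17 × √(150/2) = 1.4722. Critical value z_{0.01} = 2.326.
Revised power = P(Z > 2.326 − δ) = Φ(-0.854) = 0.1965.

Power ≈ 0.197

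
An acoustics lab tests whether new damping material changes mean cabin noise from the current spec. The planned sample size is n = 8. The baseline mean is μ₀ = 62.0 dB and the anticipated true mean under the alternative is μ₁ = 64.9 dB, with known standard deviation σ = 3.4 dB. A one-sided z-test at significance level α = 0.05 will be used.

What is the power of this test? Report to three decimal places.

Standardized effect: d = |μ₁ − μ₀| / σ = |64.9 − 62.0| / 3.4 = 0.8529
Noncentrality parameter: δ = d·√n = 0.8529 × √8 = 2.4125
Critical value for a one-sided test at α = 0.05: z_α = 1.645.
Power = P(Z > 1.645 − δ) = Φ(0.768) = 0.7786.

Power ≈ 0.779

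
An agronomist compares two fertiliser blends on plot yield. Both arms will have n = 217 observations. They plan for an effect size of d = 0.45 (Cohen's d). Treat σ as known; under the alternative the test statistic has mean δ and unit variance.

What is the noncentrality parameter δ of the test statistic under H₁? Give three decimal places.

δ ≈ 4.687

δ = d·√(n/2) = 0.45 × √(217/2) = 4.6873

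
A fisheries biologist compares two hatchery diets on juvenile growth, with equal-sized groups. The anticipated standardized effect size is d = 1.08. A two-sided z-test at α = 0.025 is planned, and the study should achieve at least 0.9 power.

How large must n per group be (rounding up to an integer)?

For power 0.9 need Φ(δ − z_{0.0125}) = 0.9, so δ = z_{0.0125} + z_{0.10} = 2.241 + 1.282 = 3.523.
(For δ > 0 the lower-tail rejection region contributes negligibly to power, so the one-term inversion is standard.)
δ = d·√(n/2) ⇒ n = 2(δ/d)² = 2 × (3.523 / 1.08)² = 21.28.
Rounding up, n = 22 per group.

n = 22 per group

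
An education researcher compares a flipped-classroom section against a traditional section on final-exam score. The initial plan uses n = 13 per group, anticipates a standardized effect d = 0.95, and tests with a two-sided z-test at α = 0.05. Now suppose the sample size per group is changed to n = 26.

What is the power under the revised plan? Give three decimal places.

Power ≈ 0.929

With n = 26 per group: δ = d·√(n/2) = 0.95 × √(26/2) = 3.4253. Critical value z_{0.025} = 1.960.
Revised power = Φ(δ − 1.960) + Φ(−δ − 1.960) = Φ(1.465) + Φ(-5.385) = 0.9286 + 0.0000 = 0.9286.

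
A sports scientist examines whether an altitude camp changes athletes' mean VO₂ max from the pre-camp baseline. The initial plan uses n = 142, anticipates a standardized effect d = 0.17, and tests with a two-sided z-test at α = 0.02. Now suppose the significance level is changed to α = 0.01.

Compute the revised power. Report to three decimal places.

δ = d·√n = 0.17 × √142 = 2.0258 (unchanged). New critical value: z_{0.005} = 2.576.
Revised power = Φ(δ − 2.576) + Φ(−δ − 2.576) = Φ(-0.550) + Φ(-4.602) = 0.2911 + 0.0000 = 0.2911.

Power ≈ 0.291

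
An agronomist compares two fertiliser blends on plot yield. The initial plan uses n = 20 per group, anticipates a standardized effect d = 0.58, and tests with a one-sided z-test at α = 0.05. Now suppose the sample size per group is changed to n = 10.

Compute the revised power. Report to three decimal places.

Power ≈ 0.364

With n = 10 per group: δ = d·√(n/2) = 0.58 × √(10/2) = 1.2969. Critical value z_{0.05} = 1.645.
Revised power = Φ(δ − 1.645) = Φ(-0.348) = 0.3639.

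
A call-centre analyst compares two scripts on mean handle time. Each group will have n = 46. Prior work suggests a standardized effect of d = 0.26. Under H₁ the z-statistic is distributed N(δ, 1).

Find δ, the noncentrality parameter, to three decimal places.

δ = d·√(n/2) = 0.26 × √(46/2) = 1.2469

δ ≈ 1.247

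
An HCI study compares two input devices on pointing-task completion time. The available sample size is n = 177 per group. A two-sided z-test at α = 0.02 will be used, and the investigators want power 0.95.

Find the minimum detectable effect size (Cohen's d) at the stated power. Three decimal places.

Need Φ(δ − 2.326) = 0.95, so δ = 2.326 + 1.645 = 3.971.
(The second rejection-region term Φ(−δ − z_{α/2}) is negligible and dropped.)
δ = d·√(n/2) ⇒ d = δ/√(n/2) = 3.971/√(177/2) = 0.4221.

d ≈ 0.422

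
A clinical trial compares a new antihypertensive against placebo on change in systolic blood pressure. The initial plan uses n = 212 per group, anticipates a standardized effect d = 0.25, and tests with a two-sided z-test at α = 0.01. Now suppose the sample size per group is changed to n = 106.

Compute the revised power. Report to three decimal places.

With n = 106 per group: δ = d·√(n/2) = 0.25 × √(106/2) = 1.8200. Critical value z_{0.005} = 2.576.
Revised power = Φ(δ − 2.576) + Φ(−δ − 2.576) = Φ(-0.756) + Φ(-4.396) = 0.2249 + 0.0000 = 0.2249.

Power ≈ 0.225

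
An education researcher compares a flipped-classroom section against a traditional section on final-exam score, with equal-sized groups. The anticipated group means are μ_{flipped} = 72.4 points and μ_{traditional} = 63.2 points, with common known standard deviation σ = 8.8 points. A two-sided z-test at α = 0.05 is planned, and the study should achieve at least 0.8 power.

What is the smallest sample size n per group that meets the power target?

Standardized effect: d = |μ_{flipped} − μ_{traditional}| / σ = |72.4 − 63.2| / 8.8 = 1.0455
For power 0.8 need Φ(δ − z_{0.025}) = 0.8, so δ = z_{0.025} + z_{0.20} = 1.960 + 0.842 = 2.802.
(The Φ(−δ − z_{α/2}) term is vanishingly small for δ > 0 and is dropped in the standard sample-size formula.)
δ = d·√(n/2) ⇒ n = 2(δ/d)² = 2 × (2.802 / 1.0455)² = 14.36.
Rounding up, n = 15 per group.

n = 15 per group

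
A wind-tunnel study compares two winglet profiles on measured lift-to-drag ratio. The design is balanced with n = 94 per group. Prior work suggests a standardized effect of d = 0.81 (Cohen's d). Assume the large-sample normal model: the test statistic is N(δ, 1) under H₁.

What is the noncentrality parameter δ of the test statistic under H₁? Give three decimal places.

δ ≈ 5.553

δ = d·√(n/2) = 0.81 × √(94/2) = 5.5531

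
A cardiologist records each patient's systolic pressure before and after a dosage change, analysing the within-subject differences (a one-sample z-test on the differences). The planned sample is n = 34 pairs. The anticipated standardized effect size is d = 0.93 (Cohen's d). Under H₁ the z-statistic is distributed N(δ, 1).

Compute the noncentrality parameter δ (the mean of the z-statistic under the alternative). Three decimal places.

δ = d·√n = 0.93 × √34 = 5.4228

δ ≈ 5.423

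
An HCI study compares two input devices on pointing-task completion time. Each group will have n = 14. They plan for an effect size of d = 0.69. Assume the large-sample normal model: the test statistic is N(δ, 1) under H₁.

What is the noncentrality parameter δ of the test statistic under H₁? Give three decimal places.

δ = d·√(n/2) = 0.69 × √(14/2) = 1.8256

δ ≈ 1.826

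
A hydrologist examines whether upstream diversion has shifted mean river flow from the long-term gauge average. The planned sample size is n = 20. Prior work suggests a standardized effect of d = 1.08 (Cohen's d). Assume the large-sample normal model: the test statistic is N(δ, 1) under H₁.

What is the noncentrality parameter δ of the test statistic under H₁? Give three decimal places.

δ = d·√n = 1.08 × √20 = 4.8299

δ ≈ 4.830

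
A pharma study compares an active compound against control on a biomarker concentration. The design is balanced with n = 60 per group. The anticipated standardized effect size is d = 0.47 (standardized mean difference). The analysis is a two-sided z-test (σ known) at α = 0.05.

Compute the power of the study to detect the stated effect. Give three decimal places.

Power ≈ 0.731

Noncentrality parameter: δ = d·√(n/2) = 0.47 × √(60/2) = 2.5743
Critical value for a two-sided test at α = 0.05: z_{α/2} = 1.960.
Power = Φ(δ − 1.960) + Φ(−δ − 1.960) = Φ(0.614) + Φ(-4.534) = 0.7305 + 0.0000 = 0.7305.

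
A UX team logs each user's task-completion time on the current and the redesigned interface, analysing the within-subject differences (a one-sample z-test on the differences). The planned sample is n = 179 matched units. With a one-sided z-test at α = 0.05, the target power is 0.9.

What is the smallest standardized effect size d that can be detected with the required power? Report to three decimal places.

Required noncentrality: δ = z_{0.05} + z_{0.10} = 1.645 + 1.282 = 2.926.
δ = d·√n ⇒ d = δ/√n = 2.926/√179 = 0.2187.

d ≈ 0.219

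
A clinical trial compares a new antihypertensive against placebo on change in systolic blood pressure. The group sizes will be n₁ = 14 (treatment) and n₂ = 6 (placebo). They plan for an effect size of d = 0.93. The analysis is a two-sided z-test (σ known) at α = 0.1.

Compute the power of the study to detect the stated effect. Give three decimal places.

Power ≈ 0.603

Noncentrality parameter: δ = d / √(1/n₁ + 1/n₂) = 0.93 / √(1/14 + 1/6) = 1.9059
Critical value for a two-sided test at α = 0.1: z_{α/2} = 1.645.
Power = Φ(δ − 1.645) + Φ(−δ − 1.645) = Φ(0.261) + Φ(-3.551) = 0.6030 + 0.0002 = 0.6032.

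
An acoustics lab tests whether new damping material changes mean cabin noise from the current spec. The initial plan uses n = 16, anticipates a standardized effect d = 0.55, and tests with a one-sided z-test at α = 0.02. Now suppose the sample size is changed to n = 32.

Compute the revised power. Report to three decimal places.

Power ≈ 0.855

With n = 32: δ = d·√n = 0.55 × √32 = 3.1113. Critical value z_{0.02} = 2.054.
Revised power = Φ(δ − 2.054) = Φ(1.058) = 0.8549.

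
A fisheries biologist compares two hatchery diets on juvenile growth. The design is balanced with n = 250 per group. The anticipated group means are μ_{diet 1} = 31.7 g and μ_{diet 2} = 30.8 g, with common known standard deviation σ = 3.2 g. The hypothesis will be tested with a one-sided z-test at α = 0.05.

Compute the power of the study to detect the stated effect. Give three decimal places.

Standardized effect: d = |μ_{diet 1} − μ_{diet 2}| / σ = |31.7 − 30.8| / 3.2 = 0.2812
Noncentrality parameter: δ = d·√(n/2) = 0.2812 × √(250/2) = 3.1445
Critical value for a one-sided test at α = 0.05: z_α = 1.645.
Power = P(Z > 1.645 − δ) = Φ(1.500) = 0.9331.

Power ≈ 0.933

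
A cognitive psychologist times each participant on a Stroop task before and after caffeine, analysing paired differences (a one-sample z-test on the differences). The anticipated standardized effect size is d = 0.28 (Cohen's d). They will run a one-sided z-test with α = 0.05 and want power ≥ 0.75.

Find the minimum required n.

For power 0.75 need Φ(δ − z_{0.05}) = 0.75, so δ = z_{0.05} + z_{0.25} = 1.645 + 0.674 = 2.319.
δ = d·√n ⇒ n = (δ/d)² = (2.319 / 0.28)² = 68.61.
Rounding up, n = 69.

n = 69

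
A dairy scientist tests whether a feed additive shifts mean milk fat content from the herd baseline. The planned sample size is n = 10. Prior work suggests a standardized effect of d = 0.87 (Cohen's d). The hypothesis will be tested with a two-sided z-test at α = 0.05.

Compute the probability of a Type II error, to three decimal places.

β ≈ 0.214

Noncentrality parameter: δ = d·√n = 0.87 × √10 = 2.7512
Critical value for a two-sided test at α = 0.05: z_{α/2} = 1.960.
Power = Φ(δ − 1.960) + Φ(−δ − 1.960) = Φ(0.791) + Φ(-4.711) = 0.7856 + 0.0000 = 0.7856.
Type II error: β = 1 − power = 1 − 0.7856 = 0.2144.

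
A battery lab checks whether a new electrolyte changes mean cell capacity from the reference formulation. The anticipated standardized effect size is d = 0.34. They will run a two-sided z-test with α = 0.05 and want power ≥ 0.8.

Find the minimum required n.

n = 68

Set Φ(δ − 1.960) = 0.8; then δ − 1.960 = Φ⁻¹(0.8) = 0.842, giving δ = 2.802.
(The Φ(−δ − z_{α/2}) term is vanishingly small for δ > 0 and is dropped in the standard sample-size formula.)
δ = d·√n ⇒ n = (δ/d)² = (2.802 / 0.34)² = 67.90.
Round up to the next whole unit.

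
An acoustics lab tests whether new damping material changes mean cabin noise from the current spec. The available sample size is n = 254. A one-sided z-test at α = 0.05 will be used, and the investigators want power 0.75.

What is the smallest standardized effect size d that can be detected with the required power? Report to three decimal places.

Need Φ(δ − 1.645) = 0.75, so δ = 1.645 + 0.674 = 2.319.
δ = d·√n ⇒ d = δ/√n = 2.319/√254 = 0.1455.

d ≈ 0.146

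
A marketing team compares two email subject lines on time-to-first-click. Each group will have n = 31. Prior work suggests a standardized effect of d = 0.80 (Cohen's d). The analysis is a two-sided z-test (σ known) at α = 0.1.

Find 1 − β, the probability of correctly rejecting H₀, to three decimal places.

Power ≈ 0.934

Noncentrality parameter: δ = d·√(n/2) = 0.80 × √(31/2) = 3.1496
Two-sided α = 0.1 → critical value z_{0.05} = 1.645.
Power = Φ(δ − 1.645) + Φ(−δ − 1.645) = Φ(1.505) + Φ(-4.794) = 0.9338 + 0.0000 = 0.9338.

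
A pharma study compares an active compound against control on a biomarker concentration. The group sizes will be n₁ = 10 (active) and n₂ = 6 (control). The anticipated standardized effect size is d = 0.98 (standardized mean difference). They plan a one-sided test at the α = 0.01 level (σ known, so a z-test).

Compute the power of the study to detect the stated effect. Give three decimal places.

Noncentrality parameter: δ = d / √(1/n₁ + 1/n₂) = 0.98 / √(1/10 + 1/6) = 1.8978
Critical value for a one-sided test at α = 0.01: z_α = 2.326.
Power = P(Z > 2.326 − δ) = Φ(-0.429) = 0.3341.

Power ≈ 0.334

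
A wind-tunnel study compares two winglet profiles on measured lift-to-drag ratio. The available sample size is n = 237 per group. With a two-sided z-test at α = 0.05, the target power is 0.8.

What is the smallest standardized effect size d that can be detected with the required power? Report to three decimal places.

Need Φ(δ − 1.960) = 0.8, so δ = 1.960 + 0.842 = 2.802.
(The second rejection-region term Φ(−δ − z_{α/2}) is negligible and dropped.)
δ = d·√(n/2) ⇒ d = δ/√(n/2) = 2.802/√(237/2) = 0.2574.

d ≈ 0.257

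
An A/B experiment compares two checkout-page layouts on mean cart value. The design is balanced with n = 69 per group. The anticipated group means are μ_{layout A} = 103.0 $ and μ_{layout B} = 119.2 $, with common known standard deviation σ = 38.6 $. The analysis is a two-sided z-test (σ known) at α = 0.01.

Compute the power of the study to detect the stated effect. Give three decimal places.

Power ≈ 0.456

Standardized effect: d = |μ_{layout A} − μ_{layout B}| / σ = |103.0 − 119.2| / 38.6 = 0.4197
Noncentrality parameter: λ = d·√(n/2) = 0.4197 × √(69/2) = 2.4651
Two-sided α = 0.01 → critical value z_{0.005} = 2.576.
Power = Φ(λ − 2.576) + Φ(−λ − 2.576) = Φ(-0.111) + Φ(-5.041) = 0.4559 + 0.0000 = 0.4559.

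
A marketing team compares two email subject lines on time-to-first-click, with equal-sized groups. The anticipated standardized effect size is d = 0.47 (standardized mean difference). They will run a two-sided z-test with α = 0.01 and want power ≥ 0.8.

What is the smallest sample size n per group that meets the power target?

n = 106 per group

For power 0.8 need Φ(δ − z_{0.005}) = 0.8, so δ = z_{0.005} + z_{0.20} = 2.576 + 0.842 = 3.417.
(For δ > 0 the lower-tail rejection region contributes negligibly to power, so the one-term inversion is standard.)
δ = d·√(n/2) ⇒ n = 2(δ/d)² = 2 × (3.417 / 0.47)² = 105.74.
Rounding up, n = 106 per group.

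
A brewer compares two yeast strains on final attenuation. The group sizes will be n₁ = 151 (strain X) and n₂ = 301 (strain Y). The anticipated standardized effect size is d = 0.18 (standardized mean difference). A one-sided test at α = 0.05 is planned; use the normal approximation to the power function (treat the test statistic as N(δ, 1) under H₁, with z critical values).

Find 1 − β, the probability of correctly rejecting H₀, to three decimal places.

Noncentrality parameter: δ = d / √(1/n₁ + 1/n₂) = 0.18 / √(1/151 + 1/301) = 1.8050
Critical value for a one-sided test at α = 0.05: z_α = 1.645.
Power = Φ(δ − 1.645) = Φ(0.160) = 0.5636.

Power ≈ 0.564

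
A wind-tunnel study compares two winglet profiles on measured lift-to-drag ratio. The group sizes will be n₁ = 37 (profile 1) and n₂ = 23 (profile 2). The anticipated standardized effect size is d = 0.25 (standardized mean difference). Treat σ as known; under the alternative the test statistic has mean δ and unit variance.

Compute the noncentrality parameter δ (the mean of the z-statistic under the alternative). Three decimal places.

δ = d / √(1/n₁ + 1/n₂) = 0.25 / √(1/37 + 1/23) = 0.9415

δ ≈ 0.942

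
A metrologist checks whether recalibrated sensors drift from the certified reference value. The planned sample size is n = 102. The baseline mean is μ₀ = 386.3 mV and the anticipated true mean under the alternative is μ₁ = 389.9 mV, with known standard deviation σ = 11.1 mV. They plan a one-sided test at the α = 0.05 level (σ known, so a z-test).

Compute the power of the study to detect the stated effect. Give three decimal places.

Standardized effect: d = |μ₁ − μ₀| / σ = |389.9 − 386.3| / 11.1 = 0.3243
Noncentrality parameter: δ = d·√n = 0.3243 × √102 = 3.2755
Critical value for a one-sided test at α = 0.05: z_α = 1.645.
Power = P(Z > 1.645 − δ) = Φ(1.631) = 0.9485.

Power ≈ 0.949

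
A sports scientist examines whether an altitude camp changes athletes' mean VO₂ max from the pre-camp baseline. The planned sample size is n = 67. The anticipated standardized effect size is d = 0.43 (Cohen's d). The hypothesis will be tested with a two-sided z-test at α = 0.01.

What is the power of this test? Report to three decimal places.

Power ≈ 0.827

Noncentrality parameter: δ = d·√n = 0.43 × √67 = 3.5197
Critical value for a two-sided test at α = 0.01: z_{α/2} = 2.576.
Power = Φ(δ − 2.576) + Φ(−δ − 2.576) = Φ(0.944) + Φ(-6.096) = 0.8274 + 0.0000 = 0.8274.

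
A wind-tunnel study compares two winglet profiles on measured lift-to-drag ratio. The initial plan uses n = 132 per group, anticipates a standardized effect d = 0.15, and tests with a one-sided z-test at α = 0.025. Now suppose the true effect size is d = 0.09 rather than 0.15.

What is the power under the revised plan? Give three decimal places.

Power ≈ 0.110

With d = 0.09: δ = d·√(n/2) = 0.09 × √(132/2) = 0.7312. Critical value z_{0.025} = 1.960.
Revised power = P(Z > 1.960 − δ) = Φ(-1.229) = 0.1096.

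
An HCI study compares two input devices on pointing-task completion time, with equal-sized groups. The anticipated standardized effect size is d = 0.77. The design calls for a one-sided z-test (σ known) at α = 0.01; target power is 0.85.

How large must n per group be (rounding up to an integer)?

Set Φ(δ − 2.326) = 0.85; then δ − 2.326 = Φ⁻¹(0.85) = 1.036, giving δ = 3.363.
δ = d·√(n/2) ⇒ n = 2(δ/d)² = 2 × (3.363 / 0.77)² = 38.15.
Rounding up, n = 39 per group.

n = 39 per group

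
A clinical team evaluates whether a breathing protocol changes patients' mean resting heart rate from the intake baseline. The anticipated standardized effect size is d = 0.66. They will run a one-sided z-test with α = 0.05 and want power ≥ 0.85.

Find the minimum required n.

n = 17

For power 0.85 need Φ(δ − z_{0.05}) = 0.85, so δ = z_{0.05} + z_{0.15} = 1.645 + 1.036 = 2.681.
δ = d·√n ⇒ n = (δ/d)² = (2.681 / 0.66)² = 16.50.
Rounding up, n = 17.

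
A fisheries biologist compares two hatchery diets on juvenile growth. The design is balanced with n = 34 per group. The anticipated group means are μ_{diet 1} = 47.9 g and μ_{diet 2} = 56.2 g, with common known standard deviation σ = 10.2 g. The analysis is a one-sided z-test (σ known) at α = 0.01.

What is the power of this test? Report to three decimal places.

Standardized effect: d = |μ_{diet 1} − μ_{diet 2}| / σ = |47.9 − 56.2| / 10.2 = 0.8137
Noncentrality parameter: δ = d·√(n/2) = 0.8137 × √(34/2) = 3.3551
Critical value for a one-sided test at α = 0.01: z_α = 2.326.
Power = P(Z > 2.326 − δ) = Φ(1.029) = 0.8482.

Power ≈ 0.848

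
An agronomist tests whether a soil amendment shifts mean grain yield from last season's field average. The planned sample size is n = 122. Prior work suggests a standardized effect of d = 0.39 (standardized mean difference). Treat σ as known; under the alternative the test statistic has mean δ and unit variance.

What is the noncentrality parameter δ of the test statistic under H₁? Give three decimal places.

δ ≈ 4.308

δ = d·√n = 0.39 × √122 = 4.3077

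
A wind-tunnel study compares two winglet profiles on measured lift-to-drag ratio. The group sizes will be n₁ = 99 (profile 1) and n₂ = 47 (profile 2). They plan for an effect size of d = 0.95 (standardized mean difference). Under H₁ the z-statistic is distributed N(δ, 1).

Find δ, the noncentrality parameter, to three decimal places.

δ = d / √(1/n₁ + 1/n₂) = 0.95 / √(1/99 + 1/47) = 5.3631

δ ≈ 5.363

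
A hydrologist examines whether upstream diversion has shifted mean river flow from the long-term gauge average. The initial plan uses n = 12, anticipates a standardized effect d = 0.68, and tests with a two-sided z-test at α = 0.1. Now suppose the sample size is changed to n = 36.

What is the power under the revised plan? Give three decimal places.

Power ≈ 0.993

With n = 36: δ = d·√n = 0.68 × √36 = 4.0800. Critical value z_{0.05} = 1.645.
Revised power = Φ(δ − 1.645) + Φ(−δ − 1.645) = Φ(2.435) + Φ(-5.725) = 0.9926 + 0.0000 = 0.9926.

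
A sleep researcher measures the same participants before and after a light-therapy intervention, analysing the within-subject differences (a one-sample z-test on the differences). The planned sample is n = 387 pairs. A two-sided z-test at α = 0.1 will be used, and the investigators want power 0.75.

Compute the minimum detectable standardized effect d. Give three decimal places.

Required noncentrality: δ = z_{0.05} + z_{0.25} = 1.645 + 0.674 = 2.319.
(Lower-tail contribution to power is negligible for δ > 0.)
δ = d·√n ⇒ d = δ/√n = 2.319/√387 = 0.1179.

d ≈ 0.118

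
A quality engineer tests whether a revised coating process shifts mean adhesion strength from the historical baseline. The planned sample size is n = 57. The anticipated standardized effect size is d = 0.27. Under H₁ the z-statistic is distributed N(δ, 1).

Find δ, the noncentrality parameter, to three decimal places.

The noncentrality parameter scales effect size by the design's sample-size factor: δ = d·√n = 0.27 × √57 = 2.0385

δ ≈ 2.038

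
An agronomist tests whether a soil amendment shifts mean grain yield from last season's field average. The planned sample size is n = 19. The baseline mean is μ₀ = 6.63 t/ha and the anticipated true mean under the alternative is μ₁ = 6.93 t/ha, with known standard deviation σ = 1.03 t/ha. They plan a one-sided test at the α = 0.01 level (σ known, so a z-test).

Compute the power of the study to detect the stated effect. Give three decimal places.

Power ≈ 0.145

Standardized effect: d = |μ₁ − μ₀| / σ = |6.93 − 6.63| / 1.03 = 0.2913
Noncentrality parameter: δ = d·√n = 0.2913 × √19 = 1.2696
Critical value for a one-sided test at α = 0.01: z_α = 2.326.
Power = P(Z > 2.326 − δ) = Φ(-1.057) = 0.1453.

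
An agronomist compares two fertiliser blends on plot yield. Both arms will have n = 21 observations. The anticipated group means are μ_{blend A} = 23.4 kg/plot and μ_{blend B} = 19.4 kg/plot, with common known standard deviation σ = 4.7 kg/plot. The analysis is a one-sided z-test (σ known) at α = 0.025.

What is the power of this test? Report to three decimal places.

Standardized effect: d = |μ_{blend A} − μ_{blend B}| / σ = |23.4 − 19.4| / 4.7 = 0.8511
Noncentrality parameter: λ = d·√(n/2) = 0.8511 × √(21/2) = 2.7578
One-sided α = 0.025 → critical value z_{0.025} = 1.960.
Power = Φ(λ − 1.960) = Φ(0.798) = 0.7875.

Power ≈ 0.788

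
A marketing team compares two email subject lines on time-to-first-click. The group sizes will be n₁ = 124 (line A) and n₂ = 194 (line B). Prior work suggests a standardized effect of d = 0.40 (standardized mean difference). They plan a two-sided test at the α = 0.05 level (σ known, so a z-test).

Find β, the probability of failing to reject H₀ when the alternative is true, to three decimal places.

Noncentrality parameter: δ = d / √(1/n₁ + 1/n₂) = 0.40 / √(1/124 + 1/194) = 3.4790
Two-sided α = 0.05 → critical value z_{0.025} = 1.960.
Power = Φ(δ − 1.960) + Φ(−δ − 1.960) = Φ(1.519) + Φ(-5.439) = 0.9356 + 0.0000 = 0.9356.
Type II error: β = 1 − power = 1 − 0.9356 = 0.0644.

β ≈ 0.064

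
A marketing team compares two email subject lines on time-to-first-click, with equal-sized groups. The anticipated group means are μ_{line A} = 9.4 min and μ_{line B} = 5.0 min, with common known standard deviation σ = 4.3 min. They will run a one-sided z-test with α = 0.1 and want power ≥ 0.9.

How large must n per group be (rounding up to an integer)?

Standardized effect: d = |μ_{line A} − μ_{line B}| / σ = |9.4 − 5.0| / 4.3 = 1.0233
For power 0.9 need Φ(δ − z_{0.1}) = 0.9, so δ = z_{0.1} + z_{0.10} = 1.282 + 1.282 = 2.563.
δ = d·√(n/2) ⇒ n = 2(δ/d)² = 2 × (2.563 / 1.0233)² = 12.55.
Rounding up, n = 13 per group.

n = 13 per group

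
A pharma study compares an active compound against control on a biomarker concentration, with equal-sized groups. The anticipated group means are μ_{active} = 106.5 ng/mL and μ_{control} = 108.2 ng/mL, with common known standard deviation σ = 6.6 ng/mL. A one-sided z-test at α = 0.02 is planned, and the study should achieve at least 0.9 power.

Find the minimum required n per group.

Standardized effect: d = |μ_{active} − μ_{control}| / σ = |106.5 − 108.2| / 6.6 = 0.2576
For power 0.9 need Φ(δ − z_{0.02}) = 0.9, so δ = z_{0.02} + z_{0.10} = 2.054 + 1.282 = 3.335.
δ = d·√(n/2) ⇒ n = 2(δ/d)² = 2 × (3.335 / 0.2576)² = 335.34.
Round up to the next whole unit.

n = 336 per group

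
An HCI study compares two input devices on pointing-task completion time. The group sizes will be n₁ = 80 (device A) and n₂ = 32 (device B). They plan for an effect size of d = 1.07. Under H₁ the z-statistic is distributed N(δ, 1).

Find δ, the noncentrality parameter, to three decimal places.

δ ≈ 5.116

The noncentrality parameter scales effect size by the design's sample-size factor: δ = d / √(1/n₁ + 1/n₂) = 1.07 / √(1/80 + 1/32) = 5.1156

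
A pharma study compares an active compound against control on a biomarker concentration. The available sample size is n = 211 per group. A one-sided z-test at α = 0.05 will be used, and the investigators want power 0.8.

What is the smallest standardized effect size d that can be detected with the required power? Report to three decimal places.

Required noncentrality: δ = z_{0.05} + z_{0.20} = 1.645 + 0.842 = 2.486.
δ = d·√(n/2) ⇒ d = δ/√(n/2) = 2.486/√(211/2) = 0.2421.

d ≈ 0.242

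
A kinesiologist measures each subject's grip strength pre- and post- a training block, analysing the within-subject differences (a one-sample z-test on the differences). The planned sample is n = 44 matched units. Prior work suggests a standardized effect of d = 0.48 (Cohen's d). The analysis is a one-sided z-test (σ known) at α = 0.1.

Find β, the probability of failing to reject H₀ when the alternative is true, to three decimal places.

Noncentrality parameter: δ = d·√n = 0.48 × √44 = 3.1840
One-sided α = 0.1 → critical value z_{0.1} = 1.282.
Power = Φ(δ − 1.282) = Φ(1.902) = 0.9714.
Type II error: β = 1 − power = 1 − 0.9714 = 0.0286.

β ≈ 0.029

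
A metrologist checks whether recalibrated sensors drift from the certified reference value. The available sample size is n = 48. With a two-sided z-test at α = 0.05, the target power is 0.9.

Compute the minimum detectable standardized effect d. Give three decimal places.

d ≈ 0.468

Need Φ(δ − 1.960) = 0.9, so δ = 1.960 + 1.282 = 3.242.
(The second rejection-region term Φ(−δ − z_{α/2}) is negligible and dropped.)
δ = d·√n ⇒ d = δ/√n = 3.242/√48 = 0.4679.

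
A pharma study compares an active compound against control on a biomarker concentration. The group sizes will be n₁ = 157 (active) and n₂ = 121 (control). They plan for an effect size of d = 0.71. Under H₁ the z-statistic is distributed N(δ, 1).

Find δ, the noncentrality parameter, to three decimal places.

δ ≈ 5.869

The noncentrality parameter scales effect size by the design's sample-size factor: δ = d / √(1/n₁ + 1/n₂) = 0.71 / √(1/157 + 1/121) = 5.8692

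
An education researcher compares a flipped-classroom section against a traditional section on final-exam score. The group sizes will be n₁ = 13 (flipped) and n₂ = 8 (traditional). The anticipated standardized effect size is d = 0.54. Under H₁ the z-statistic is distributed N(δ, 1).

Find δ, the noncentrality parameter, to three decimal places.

δ ≈ 1.202

The noncentrality parameter scales effect size by the design's sample-size factor: δ = d / √(1/n₁ + 1/n₂) = 0.54 / √(1/13 + 1/8) = 1.2017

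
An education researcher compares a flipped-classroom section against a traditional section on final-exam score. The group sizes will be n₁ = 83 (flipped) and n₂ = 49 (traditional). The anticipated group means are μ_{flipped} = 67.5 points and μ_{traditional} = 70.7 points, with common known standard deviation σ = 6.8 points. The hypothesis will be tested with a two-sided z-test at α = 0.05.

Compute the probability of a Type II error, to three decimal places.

Standardized effect: d = |μ_{flipped} − μ_{traditional}| / σ = |67.5 − 70.7| / 6.8 = 0.4706
Noncentrality parameter: λ = d / √(1/n₁ + 1/n₂) = 0.4706 / √(1/83 + 1/49) = 2.6121
Two-sided α = 0.05 → critical value z_{0.025} = 1.960.
Power = Φ(λ − 1.960) + Φ(−λ − 1.960) = Φ(0.652) + Φ(-4.572) = 0.7428 + 0.0000 = 0.7428.
Type II error: β = 1 − power = 1 − 0.7428 = 0.2572.

β ≈ 0.257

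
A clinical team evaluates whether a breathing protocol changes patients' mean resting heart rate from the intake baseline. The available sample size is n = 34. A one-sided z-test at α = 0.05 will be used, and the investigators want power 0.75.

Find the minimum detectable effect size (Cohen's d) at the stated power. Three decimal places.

Need Φ(δ − 1.645) = 0.75, so δ = 1.645 + 0.674 = 2.319.
δ = d·√n ⇒ d = δ/√n = 2.319/√34 = 0.3978.

d ≈ 0.398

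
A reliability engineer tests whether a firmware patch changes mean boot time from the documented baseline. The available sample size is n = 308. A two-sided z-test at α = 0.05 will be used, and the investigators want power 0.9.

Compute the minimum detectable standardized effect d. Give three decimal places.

d ≈ 0.185

Need Φ(δ − 1.960) = 0.9, so δ = 1.960 + 1.282 = 3.242.
(The second rejection-region term Φ(−δ − z_{α/2}) is negligible and dropped.)
δ = d·√n ⇒ d = δ/√n = 3.242/√308 = 0.1847.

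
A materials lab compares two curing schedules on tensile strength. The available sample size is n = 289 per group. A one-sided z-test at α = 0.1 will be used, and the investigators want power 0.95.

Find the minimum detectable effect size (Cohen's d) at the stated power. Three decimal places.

d ≈ 0.243

Required noncentrality: δ = z_{0.1} + z_{0.05} = 1.282 + 1.645 = 2.926.
δ = d·√(n/2) ⇒ d = δ/√(n/2) = 2.926/√(289/2) = 0.2434.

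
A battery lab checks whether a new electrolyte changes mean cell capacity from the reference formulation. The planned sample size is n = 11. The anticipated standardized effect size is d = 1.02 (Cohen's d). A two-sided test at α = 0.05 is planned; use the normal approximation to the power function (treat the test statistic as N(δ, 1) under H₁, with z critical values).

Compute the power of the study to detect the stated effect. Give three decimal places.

Power ≈ 0.923

Noncentrality parameter: λ = d·√n = 1.02 × √11 = 3.3830
Two-sided α = 0.05 → critical value z_{0.025} = 1.960.
Power = Φ(λ − 1.960) + Φ(−λ − 1.960) = Φ(1.423) + Φ(-5.343) = 0.9226 + 0.0000 = 0.9226.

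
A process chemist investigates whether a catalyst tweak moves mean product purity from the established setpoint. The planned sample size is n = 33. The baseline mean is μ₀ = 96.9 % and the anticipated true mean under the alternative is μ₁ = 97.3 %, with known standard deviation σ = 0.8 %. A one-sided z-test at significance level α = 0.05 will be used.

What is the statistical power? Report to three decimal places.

Power ≈ 0.890

Standardized effect: d = |μ₁ − μ₀| / σ = |97.3 − 96.9| / 0.8 = 0.5000
Noncentrality parameter: δ = d·√n = 0.5000 × √33 = 2.8723
Critical value for a one-sided test at α = 0.05: z_α = 1.645.
Power = Φ(δ − 1.645) = Φ(1.227) = 0.8902.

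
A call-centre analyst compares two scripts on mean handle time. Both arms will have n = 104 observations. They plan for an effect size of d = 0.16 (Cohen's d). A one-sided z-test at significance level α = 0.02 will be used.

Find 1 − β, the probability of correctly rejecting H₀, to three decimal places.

Power ≈ 0.184

Noncentrality parameter: δ = d·√(n/2) = 0.16 × √(104/2) = 1.1538
Critical value for a one-sided test at α = 0.02: z_α = 2.054.
Power = P(Z > 2.054 − δ) = Φ(-0.900) = 0.1841.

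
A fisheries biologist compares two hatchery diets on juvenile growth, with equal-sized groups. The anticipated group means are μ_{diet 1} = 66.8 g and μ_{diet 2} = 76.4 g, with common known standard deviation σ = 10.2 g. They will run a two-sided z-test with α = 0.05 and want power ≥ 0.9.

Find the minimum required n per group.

n = 24 per group

Standardized effect: d = |μ_{diet 1} − μ_{diet 2}| / σ = |66.8 − 76.4| / 10.2 = 0.9412
For power 0.9 need Φ(δ − z_{0.025}) = 0.9, so δ = z_{0.025} + z_{0.10} = 1.960 + 1.282 = 3.242.
(For δ > 0 the lower-tail rejection region contributes negligibly to power, so the one-term inversion is standard.)
δ = d·√(n/2) ⇒ n = 2(δ/d)² = 2 × (3.242 / 0.9412)² = 23.72.
Round up to the next whole unit.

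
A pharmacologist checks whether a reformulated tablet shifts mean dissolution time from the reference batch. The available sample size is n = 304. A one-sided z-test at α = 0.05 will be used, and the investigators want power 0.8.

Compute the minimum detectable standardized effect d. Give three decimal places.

d ≈ 0.143

Need Φ(δ − 1.645) = 0.8, so δ = 1.645 + 0.842 = 2.486.
δ = d·√n ⇒ d = δ/√n = 2.486/√304 = 0.1426.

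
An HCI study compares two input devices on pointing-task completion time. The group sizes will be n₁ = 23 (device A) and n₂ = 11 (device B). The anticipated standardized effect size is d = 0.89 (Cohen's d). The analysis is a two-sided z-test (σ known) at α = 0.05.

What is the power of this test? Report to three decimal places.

Noncentrality parameter: δ = d / √(1/n₁ + 1/n₂) = 0.89 / √(1/23 + 1/11) = 2.4278
Two-sided α = 0.05 → critical value z_{0.025} = 1.960.
Power = Φ(δ − 1.960) + Φ(−δ − 1.960) = Φ(0.468) + Φ(-4.388) = 0.6800 + 0.0000 = 0.6801.

Power ≈ 0.680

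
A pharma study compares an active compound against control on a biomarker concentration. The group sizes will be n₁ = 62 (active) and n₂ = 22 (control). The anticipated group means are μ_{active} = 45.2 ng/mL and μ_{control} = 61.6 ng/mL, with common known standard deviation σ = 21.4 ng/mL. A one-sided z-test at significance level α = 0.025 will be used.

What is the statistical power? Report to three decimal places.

Standardized effect: d = |μ_{active} − μ_{control}| / σ = |45.2 − 61.6| / 21.4 = 0.7664
Noncentrality parameter: δ = d / √(1/n₁ + 1/n₂) = 0.7664 / √(1/62 + 1/22) = 3.0881
Critical value for a one-sided test at α = 0.025: z_α = 1.960.
Power = P(Z > 1.960 − δ) = Φ(1.128) = 0.8704.

Power ≈ 0.870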